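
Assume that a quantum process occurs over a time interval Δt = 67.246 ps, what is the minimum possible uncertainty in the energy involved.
4.894 μeV

Using the energy-time uncertainty principle:
ΔEΔt ≥ ℏ/2

The minimum uncertainty in energy is:
ΔE_min = ℏ/(2Δt)
ΔE_min = (1.055e-34 J·s) / (2 × 6.725e-11 s)
ΔE_min = 7.841e-25 J = 4.894 μeV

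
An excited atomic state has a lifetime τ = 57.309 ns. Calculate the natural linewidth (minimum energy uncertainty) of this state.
5.743 neV

Using the energy-time uncertainty principle:
ΔEΔt ≥ ℏ/2

The lifetime τ represents the time uncertainty Δt.
The natural linewidth (minimum energy uncertainty) is:

ΔE = ℏ/(2τ)
ΔE = (1.055e-34 J·s) / (2 × 5.731e-08 s)
ΔE = 9.201e-28 J = 5.743 neV

This natural linewidth limits the precision of spectroscopic measurements.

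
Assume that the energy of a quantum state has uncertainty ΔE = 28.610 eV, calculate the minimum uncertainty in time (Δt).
11.503 as

Using the energy-time uncertainty principle:
ΔEΔt ≥ ℏ/2

The minimum uncertainty in time is:
Δt_min = ℏ/(2ΔE)
Δt_min = (1.055e-34 J·s) / (2 × 4.584e-18 J)
Δt_min = 1.150e-17 s = 11.503 as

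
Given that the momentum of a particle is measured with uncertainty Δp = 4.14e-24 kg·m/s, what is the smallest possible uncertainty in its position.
12.736 pm

Using the Heisenberg uncertainty principle:
ΔxΔp ≥ ℏ/2

The minimum uncertainty in position is:
Δx_min = ℏ/(2Δp)
Δx_min = (1.055e-34 J·s) / (2 × 4.140e-24 kg·m/s)
Δx_min = 1.274e-11 m = 12.736 pm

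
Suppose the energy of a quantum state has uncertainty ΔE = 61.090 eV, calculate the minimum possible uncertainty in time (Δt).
5.387 as

Using the energy-time uncertainty principle:
ΔEΔt ≥ ℏ/2

The minimum uncertainty in time is:
Δt_min = ℏ/(2ΔE)
Δt_min = (1.055e-34 J·s) / (2 × 9.788e-18 J)
Δt_min = 5.387e-18 s = 5.387 as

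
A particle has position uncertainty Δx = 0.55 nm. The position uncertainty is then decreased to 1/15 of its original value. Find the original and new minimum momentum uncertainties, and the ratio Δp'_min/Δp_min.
Original Δp_min = 9.587 × 10^-26 kg·m/s; new Δp'_min = 1.438 × 10^-24 kg·m/s; ratio Δp'_min/Δp_min = 15.

From the uncertainty principle ΔxΔp ≥ ℏ/2, the minimum momentum uncertainty is Δp_min = ℏ/(2Δx).

Original (Δx = 0.55 nm = 5.500e-10 m):
Δp_min = (1.055e-34 J·s)/(2 × 5.500e-10 m) = 9.587e-26 kg·m/s

When Δx → (1/15)Δx:
Δp'_min = ℏ/(2 × (1/15)Δx) = 15 × ℏ/(2Δx) = 15 × Δp_min
Δp'_min = 15 × 9.587e-26 kg·m/s = 1.438e-24 kg·m/s

Since Δp_min ∝ 1/Δx, when Δx is decreased to 1/15 of its original value, Δp_min increases to 15 times its original value.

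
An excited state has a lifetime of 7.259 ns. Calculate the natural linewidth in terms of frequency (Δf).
10.963 MHz

Using the energy-time uncertainty principle and E = hf:
ΔEΔt ≥ ℏ/2
hΔf·Δt ≥ ℏ/2

The minimum frequency uncertainty is:
Δf = ℏ/(2hτ) = 1/(4πτ)
Δf = 1/(4π × 7.259e-09 s)
Δf = 1.096e+07 Hz = 10.963 MHz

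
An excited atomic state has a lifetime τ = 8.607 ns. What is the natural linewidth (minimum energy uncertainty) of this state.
38.237 neV

Using the energy-time uncertainty principle:
ΔEΔt ≥ ℏ/2

The lifetime τ represents the time uncertainty Δt.
The natural linewidth (minimum energy uncertainty) is:

ΔE = ℏ/(2τ)
ΔE = (1.055e-34 J·s) / (2 × 8.607e-09 s)
ΔE = 6.126e-27 J = 38.237 neV

This natural linewidth limits the precision of spectroscopic measurements.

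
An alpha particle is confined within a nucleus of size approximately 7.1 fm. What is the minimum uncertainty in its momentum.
7.427 × 10^-21 kg·m/s

Using the Heisenberg uncertainty principle:
ΔxΔp ≥ ℏ/2

With Δx ≈ L = 7.100e-15 m (the confinement size):
Δp_min = ℏ/(2Δx)
Δp_min = (1.055e-34 J·s) / (2 × 7.100e-15 m)
Δp_min = 7.427e-21 kg·m/s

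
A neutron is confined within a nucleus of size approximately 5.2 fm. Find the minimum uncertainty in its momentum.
1.014 × 10^-20 kg·m/s

Using the Heisenberg uncertainty principle:
ΔxΔp ≥ ℏ/2

With Δx ≈ L = 5.200e-15 m (the confinement size):
Δp_min = ℏ/(2Δx)
Δp_min = (1.055e-34 J·s) / (2 × 5.200e-15 m)
Δp_min = 1.014e-20 kg·m/s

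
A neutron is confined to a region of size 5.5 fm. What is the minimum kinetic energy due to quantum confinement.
171.250 keV

Using the uncertainty principle:

1. Position uncertainty: Δx ≈ 5.500e-15 m
2. Minimum momentum uncertainty: Δp = ℏ/(2Δx) = 9.587e-21 kg·m/s
3. Minimum kinetic energy:
   KE = (Δp)²/(2m) = (9.587e-21)²/(2 × 1.675e-27 kg)
   KE = 2.744e-14 J = 171.250 keV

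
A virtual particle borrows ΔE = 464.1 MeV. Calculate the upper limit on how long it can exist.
7.091 × 10^-25 s

Using the energy-time uncertainty principle:
ΔEΔt ≥ ℏ/2

For a virtual particle borrowing energy ΔE, the maximum lifetime is:
Δt_max = ℏ/(2ΔE)

Converting energy:
ΔE = 464.1 MeV = 7.436e-11 J

Δt_max = (1.055e-34 J·s) / (2 × 7.436e-11 J)
Δt_max = 7.091e-25 s = 7.091 × 10^-25 s

Virtual particles with higher borrowed energy exist for shorter times.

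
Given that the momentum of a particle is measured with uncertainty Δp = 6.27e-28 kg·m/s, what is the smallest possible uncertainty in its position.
84.097 nm

Using the Heisenberg uncertainty principle:
ΔxΔp ≥ ℏ/2

The minimum uncertainty in position is:
Δx_min = ℏ/(2Δp)
Δx_min = (1.055e-34 J·s) / (2 × 6.270e-28 kg·m/s)
Δx_min = 8.410e-08 m = 84.097 nm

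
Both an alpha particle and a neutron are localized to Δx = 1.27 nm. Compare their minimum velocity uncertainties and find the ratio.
The neutron has the larger minimum velocity uncertainty, by a ratio of 4.0.

For both particles, Δp_min = ℏ/(2Δx) = 4.152e-26 kg·m/s (same for both).

The velocity uncertainty is Δv = Δp/m:
- alpha particle: Δv = 4.152e-26 / 6.645e-27 = 6.248e+00 m/s = 6.248 m/s
- neutron: Δv = 4.152e-26 / 1.675e-27 = 2.479e+01 m/s = 24.788 m/s

Ratio: 2.479e+01 / 6.248e+00 = 4.0

The lighter particle has larger velocity uncertainty because Δv ∝ 1/m.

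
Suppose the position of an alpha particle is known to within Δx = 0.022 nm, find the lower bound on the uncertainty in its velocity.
360.704 m/s

Using the Heisenberg uncertainty principle and Δp = mΔv:
ΔxΔp ≥ ℏ/2
Δx(mΔv) ≥ ℏ/2

The minimum uncertainty in velocity is:
Δv_min = ℏ/(2mΔx)
Δv_min = (1.055e-34 J·s) / (2 × 6.645e-27 kg × 2.200e-11 m)
Δv_min = 3.607e+02 m/s = 360.704 m/s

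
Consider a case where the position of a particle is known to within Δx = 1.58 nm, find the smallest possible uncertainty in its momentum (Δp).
3.337 × 10^-26 kg·m/s

Using the Heisenberg uncertainty principle:
ΔxΔp ≥ ℏ/2

The minimum uncertainty in momentum is:
Δp_min = ℏ/(2Δx)
Δp_min = (1.055e-34 J·s) / (2 × 1.580e-09 m)
Δp_min = 3.337e-26 kg·m/s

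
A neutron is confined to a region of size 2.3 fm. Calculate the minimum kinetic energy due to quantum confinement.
979.265 keV

Using the uncertainty principle:

1. Position uncertainty: Δx ≈ 2.300e-15 m
2. Minimum momentum uncertainty: Δp = ℏ/(2Δx) = 2.293e-20 kg·m/s
3. Minimum kinetic energy:
   KE = (Δp)²/(2m) = (2.293e-20)²/(2 × 1.675e-27 kg)
   KE = 1.569e-13 J = 979.265 keV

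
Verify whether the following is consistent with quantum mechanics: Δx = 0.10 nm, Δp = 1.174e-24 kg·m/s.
Yes, it satisfies the uncertainty principle.

Calculate the product ΔxΔp:
ΔxΔp = (1.000e-10 m) × (1.174e-24 kg·m/s)
ΔxΔp = 1.174e-34 J·s

Compare to the minimum allowed value ℏ/2:
ℏ/2 = 5.273e-35 J·s

Since ΔxΔp = 1.174e-34 J·s ≥ 5.273e-35 J·s = ℏ/2,
the measurement satisfies the uncertainty principle.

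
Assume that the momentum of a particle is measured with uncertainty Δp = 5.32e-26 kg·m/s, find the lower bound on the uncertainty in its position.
991.139 pm

Using the Heisenberg uncertainty principle:
ΔxΔp ≥ ℏ/2

The minimum uncertainty in position is:
Δx_min = ℏ/(2Δp)
Δx_min = (1.055e-34 J·s) / (2 × 5.320e-26 kg·m/s)
Δx_min = 9.911e-10 m = 991.139 pm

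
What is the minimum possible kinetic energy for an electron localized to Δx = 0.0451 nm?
4.683 eV

Localizing a particle requires giving it sufficient momentum uncertainty:

1. From uncertainty principle: Δp ≥ ℏ/(2Δx)
   Δp_min = (1.055e-34 J·s) / (2 × 4.510e-11 m)
   Δp_min = 1.169e-24 kg·m/s

2. This momentum uncertainty corresponds to kinetic energy:
   KE ≈ (Δp)²/(2m) = (1.169e-24)²/(2 × 9.109e-31 kg)
   KE = 7.503e-19 J = 4.683 eV

Tighter localization requires more energy.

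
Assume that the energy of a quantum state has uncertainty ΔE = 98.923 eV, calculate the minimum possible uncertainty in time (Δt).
3.327 as

Using the energy-time uncertainty principle:
ΔEΔt ≥ ℏ/2

The minimum uncertainty in time is:
Δt_min = ℏ/(2ΔE)
Δt_min = (1.055e-34 J·s) / (2 × 1.585e-17 J)
Δt_min = 3.327e-18 s = 3.327 as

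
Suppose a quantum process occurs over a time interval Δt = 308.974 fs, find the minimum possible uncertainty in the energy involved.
1.065 meV

Using the energy-time uncertainty principle:
ΔEΔt ≥ ℏ/2

The minimum uncertainty in energy is:
ΔE_min = ℏ/(2Δt)
ΔE_min = (1.055e-34 J·s) / (2 × 3.090e-13 s)
ΔE_min = 1.707e-22 J = 1.065 meV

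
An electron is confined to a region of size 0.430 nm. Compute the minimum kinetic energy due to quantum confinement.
51.514 meV

Using the uncertainty principle:

1. Position uncertainty: Δx ≈ 4.300e-10 m
2. Minimum momentum uncertainty: Δp = ℏ/(2Δx) = 1.226e-25 kg·m/s
3. Minimum kinetic energy:
   KE = (Δp)²/(2m) = (1.226e-25)²/(2 × 9.109e-31 kg)
   KE = 8.253e-21 J = 51.514 meV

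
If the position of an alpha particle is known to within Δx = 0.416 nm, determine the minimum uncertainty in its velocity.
19.076 m/s

Using the Heisenberg uncertainty principle and Δp = mΔv:
ΔxΔp ≥ ℏ/2
Δx(mΔv) ≥ ℏ/2

The minimum uncertainty in velocity is:
Δv_min = ℏ/(2mΔx)
Δv_min = (1.055e-34 J·s) / (2 × 6.645e-27 kg × 4.160e-10 m)
Δv_min = 1.908e+01 m/s = 19.076 m/s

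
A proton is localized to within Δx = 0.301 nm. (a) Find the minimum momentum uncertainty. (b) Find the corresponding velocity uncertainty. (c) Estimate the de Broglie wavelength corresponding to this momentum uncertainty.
(a) Δp_min = 1.752 × 10^-25 kg·m/s
(b) Δv_min = 104.733 m/s
(c) λ_dB = 3.782 nm

Step-by-step:

(a) From the uncertainty principle:
Δp_min = ℏ/(2Δx) = (1.055e-34 J·s)/(2 × 3.010e-10 m) = 1.752e-25 kg·m/s

(b) The velocity uncertainty:
Δv = Δp/m = (1.752e-25 kg·m/s)/(1.673e-27 kg) = 1.047e+02 m/s = 104.733 m/s

(c) The de Broglie wavelength for this momentum:
λ = h/p = (6.626e-34 J·s)/(1.752e-25 kg·m/s) = 3.782e-09 m = 3.782 nm

Note: The de Broglie wavelength is comparable to the localization size, as expected from wave-particle duality.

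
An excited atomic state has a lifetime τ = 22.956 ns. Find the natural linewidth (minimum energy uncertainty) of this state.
14.336 neV

Using the energy-time uncertainty principle:
ΔEΔt ≥ ℏ/2

The lifetime τ represents the time uncertainty Δt.
The natural linewidth (minimum energy uncertainty) is:

ΔE = ℏ/(2τ)
ΔE = (1.055e-34 J·s) / (2 × 2.296e-08 s)
ΔE = 2.297e-27 J = 14.336 neV

This natural linewidth limits the precision of spectroscopic measurements.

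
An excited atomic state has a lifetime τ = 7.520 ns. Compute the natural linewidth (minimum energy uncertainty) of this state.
43.764 neV

Using the energy-time uncertainty principle:
ΔEΔt ≥ ℏ/2

The lifetime τ represents the time uncertainty Δt.
The natural linewidth (minimum energy uncertainty) is:

ΔE = ℏ/(2τ)
ΔE = (1.055e-34 J·s) / (2 × 7.520e-09 s)
ΔE = 7.012e-27 J = 43.764 neV

This natural linewidth limits the precision of spectroscopic measurements.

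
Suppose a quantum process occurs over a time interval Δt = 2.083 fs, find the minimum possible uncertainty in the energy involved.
157.996 meV

Using the energy-time uncertainty principle:
ΔEΔt ≥ ℏ/2

The minimum uncertainty in energy is:
ΔE_min = ℏ/(2Δt)
ΔE_min = (1.055e-34 J·s) / (2 × 2.083e-15 s)
ΔE_min = 2.531e-20 J = 157.996 meV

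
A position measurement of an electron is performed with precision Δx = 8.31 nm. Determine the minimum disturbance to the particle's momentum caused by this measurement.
6.345 × 10^-27 kg·m/s

The uncertainty principle implies that measuring position disturbs momentum:
ΔxΔp ≥ ℏ/2

When we measure position with precision Δx, we necessarily introduce a momentum uncertainty:
Δp ≥ ℏ/(2Δx)
Δp_min = (1.055e-34 J·s) / (2 × 8.310e-09 m)
Δp_min = 6.345e-27 kg·m/s

The more precisely we measure position, the greater the momentum disturbance.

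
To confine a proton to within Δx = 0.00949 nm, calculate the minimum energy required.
57.600 meV

Localizing a particle requires giving it sufficient momentum uncertainty:

1. From uncertainty principle: Δp ≥ ℏ/(2Δx)
   Δp_min = (1.055e-34 J·s) / (2 × 9.490e-12 m)
   Δp_min = 5.556e-24 kg·m/s

2. This momentum uncertainty corresponds to kinetic energy:
   KE ≈ (Δp)²/(2m) = (5.556e-24)²/(2 × 1.673e-27 kg)
   KE = 9.229e-21 J = 57.600 meV

Tighter localization requires more energy.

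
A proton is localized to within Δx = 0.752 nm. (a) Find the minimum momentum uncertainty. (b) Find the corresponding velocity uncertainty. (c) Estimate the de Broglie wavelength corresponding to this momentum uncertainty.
(a) Δp_min = 7.012 × 10^-26 kg·m/s
(b) Δv_min = 41.921 m/s
(c) λ_dB = 9.450 nm

Step-by-step:

(a) From the uncertainty principle:
Δp_min = ℏ/(2Δx) = (1.055e-34 J·s)/(2 × 7.520e-10 m) = 7.012e-26 kg·m/s

(b) The velocity uncertainty:
Δv = Δp/m = (7.012e-26 kg·m/s)/(1.673e-27 kg) = 4.192e+01 m/s = 41.921 m/s

(c) The de Broglie wavelength for this momentum:
λ = h/p = (6.626e-34 J·s)/(7.012e-26 kg·m/s) = 9.450e-09 m = 9.450 nm

Note: The de Broglie wavelength is comparable to the localization size, as expected from wave-particle duality.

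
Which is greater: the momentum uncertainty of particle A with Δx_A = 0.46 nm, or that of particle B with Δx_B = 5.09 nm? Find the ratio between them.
Particle A has the larger minimum momentum uncertainty, by a factor of 11.07.

For each particle, the minimum momentum uncertainty is Δp_min = ℏ/(2Δx):

Particle A: Δp_A = ℏ/(2×4.600e-10 m) = 1.146e-25 kg·m/s
Particle B: Δp_B = ℏ/(2×5.090e-09 m) = 1.036e-26 kg·m/s

Ratio: Δp_A/Δp_B = 11.07

Since Δp_min ∝ 1/Δx, the particle with smaller position uncertainty (A) has larger momentum uncertainty.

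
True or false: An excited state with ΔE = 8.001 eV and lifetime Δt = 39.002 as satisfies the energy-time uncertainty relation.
No, it violates the uncertainty relation.

Calculate the product ΔEΔt:
ΔE = 8.001 eV = 1.282e-18 J
ΔEΔt = (1.282e-18 J) × (3.900e-17 s)
ΔEΔt = 5.000e-35 J·s

Compare to the minimum allowed value ℏ/2:
ℏ/2 = 5.273e-35 J·s

Since ΔEΔt = 5.000e-35 J·s < 5.273e-35 J·s = ℏ/2,
this violates the uncertainty relation.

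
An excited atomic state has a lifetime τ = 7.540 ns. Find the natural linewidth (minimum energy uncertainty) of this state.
43.648 neV

Using the energy-time uncertainty principle:
ΔEΔt ≥ ℏ/2

The lifetime τ represents the time uncertainty Δt.
The natural linewidth (minimum energy uncertainty) is:

ΔE = ℏ/(2τ)
ΔE = (1.055e-34 J·s) / (2 × 7.540e-09 s)
ΔE = 6.993e-27 J = 43.648 neV

This natural linewidth limits the precision of spectroscopic measurements.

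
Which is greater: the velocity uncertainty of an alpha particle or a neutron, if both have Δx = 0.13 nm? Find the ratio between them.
The neutron has the larger minimum velocity uncertainty, by a ratio of 4.0.

For both particles, Δp_min = ℏ/(2Δx) = 4.056e-25 kg·m/s (same for both).

The velocity uncertainty is Δv = Δp/m:
- alpha particle: Δv = 4.056e-25 / 6.645e-27 = 6.104e+01 m/s = 61.042 m/s
- neutron: Δv = 4.056e-25 / 1.675e-27 = 2.422e+02 m/s = 242.162 m/s

Ratio: 2.422e+02 / 6.104e+01 = 4.0

The lighter particle has larger velocity uncertainty because Δv ∝ 1/m.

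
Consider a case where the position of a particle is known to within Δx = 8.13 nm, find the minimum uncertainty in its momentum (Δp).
6.486 × 10^-27 kg·m/s

Using the Heisenberg uncertainty principle:
ΔxΔp ≥ ℏ/2

The minimum uncertainty in momentum is:
Δp_min = ℏ/(2Δx)
Δp_min = (1.055e-34 J·s) / (2 × 8.130e-09 m)
Δp_min = 6.486e-27 kg·m/s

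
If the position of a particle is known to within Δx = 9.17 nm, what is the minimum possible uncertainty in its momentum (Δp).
5.750 × 10^-27 kg·m/s

Using the Heisenberg uncertainty principle:
ΔxΔp ≥ ℏ/2

The minimum uncertainty in momentum is:
Δp_min = ℏ/(2Δx)
Δp_min = (1.055e-34 J·s) / (2 × 9.170e-09 m)
Δp_min = 5.750e-27 kg·m/s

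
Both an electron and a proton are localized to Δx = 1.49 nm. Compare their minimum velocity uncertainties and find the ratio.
The electron has the larger minimum velocity uncertainty, by a ratio of 1836.2.

For both particles, Δp_min = ℏ/(2Δx) = 3.539e-26 kg·m/s (same for both).

The velocity uncertainty is Δv = Δp/m:
- electron: Δv = 3.539e-26 / 9.109e-31 = 3.885e+04 m/s = 38.848 km/s
- proton: Δv = 3.539e-26 / 1.673e-27 = 2.116e+01 m/s = 21.157 m/s

Ratio: 3.885e+04 / 2.116e+01 = 1836.2

The lighter particle has larger velocity uncertainty because Δv ∝ 1/m.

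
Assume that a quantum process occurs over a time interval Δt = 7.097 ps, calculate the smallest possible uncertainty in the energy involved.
46.373 μeV

Using the energy-time uncertainty principle:
ΔEΔt ≥ ℏ/2

The minimum uncertainty in energy is:
ΔE_min = ℏ/(2Δt)
ΔE_min = (1.055e-34 J·s) / (2 × 7.097e-12 s)
ΔE_min = 7.430e-24 J = 46.373 μeV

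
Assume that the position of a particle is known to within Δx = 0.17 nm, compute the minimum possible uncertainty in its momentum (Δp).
3.102 × 10^-25 kg·m/s

Using the Heisenberg uncertainty principle:
ΔxΔp ≥ ℏ/2

The minimum uncertainty in momentum is:
Δp_min = ℏ/(2Δx)
Δp_min = (1.055e-34 J·s) / (2 × 1.700e-10 m)
Δp_min = 3.102e-25 kg·m/s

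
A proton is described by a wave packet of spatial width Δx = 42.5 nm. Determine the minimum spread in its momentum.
1.241 × 10^-27 kg·m/s

For a wave packet, the spatial width Δx and momentum spread Δp are related by the uncertainty principle:
ΔxΔp ≥ ℏ/2

The minimum momentum spread is:
Δp_min = ℏ/(2Δx)
Δp_min = (1.055e-34 J·s) / (2 × 4.250e-08 m)
Δp_min = 1.241e-27 kg·m/s

A wave packet cannot have both a well-defined position and well-defined momentum.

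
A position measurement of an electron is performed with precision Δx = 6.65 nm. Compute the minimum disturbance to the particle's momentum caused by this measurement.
7.929 × 10^-27 kg·m/s

The uncertainty principle implies that measuring position disturbs momentum:
ΔxΔp ≥ ℏ/2

When we measure position with precision Δx, we necessarily introduce a momentum uncertainty:
Δp ≥ ℏ/(2Δx)
Δp_min = (1.055e-34 J·s) / (2 × 6.650e-09 m)
Δp_min = 7.929e-27 kg·m/s

The more precisely we measure position, the greater the momentum disturbance.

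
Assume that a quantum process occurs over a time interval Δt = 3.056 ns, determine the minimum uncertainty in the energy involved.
107.692 neV

Using the energy-time uncertainty principle:
ΔEΔt ≥ ℏ/2

The minimum uncertainty in energy is:
ΔE_min = ℏ/(2Δt)
ΔE_min = (1.055e-34 J·s) / (2 × 3.056e-09 s)
ΔE_min = 1.725e-26 J = 107.692 neV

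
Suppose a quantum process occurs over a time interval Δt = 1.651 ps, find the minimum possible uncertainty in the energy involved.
199.337 μeV

Using the energy-time uncertainty principle:
ΔEΔt ≥ ℏ/2

The minimum uncertainty in energy is:
ΔE_min = ℏ/(2Δt)
ΔE_min = (1.055e-34 J·s) / (2 × 1.651e-12 s)
ΔE_min = 3.194e-23 J = 199.337 μeV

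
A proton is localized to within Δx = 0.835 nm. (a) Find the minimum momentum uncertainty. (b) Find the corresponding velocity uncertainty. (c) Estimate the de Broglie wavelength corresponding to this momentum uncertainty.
(a) Δp_min = 6.315 × 10^-26 kg·m/s
(b) Δv_min = 37.754 m/s
(c) λ_dB = 10.493 nm

Step-by-step:

(a) From the uncertainty principle:
Δp_min = ℏ/(2Δx) = (1.055e-34 J·s)/(2 × 8.350e-10 m) = 6.315e-26 kg·m/s

(b) The velocity uncertainty:
Δv = Δp/m = (6.315e-26 kg·m/s)/(1.673e-27 kg) = 3.775e+01 m/s = 37.754 m/s

(c) The de Broglie wavelength for this momentum:
λ = h/p = (6.626e-34 J·s)/(6.315e-26 kg·m/s) = 1.049e-08 m = 10.493 nm

Note: The de Broglie wavelength is comparable to the localization size, as expected from wave-particle duality.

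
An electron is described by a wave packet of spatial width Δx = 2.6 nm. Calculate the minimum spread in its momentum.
2.028 × 10^-26 kg·m/s

For a wave packet, the spatial width Δx and momentum spread Δp are related by the uncertainty principle:
ΔxΔp ≥ ℏ/2

The minimum momentum spread is:
Δp_min = ℏ/(2Δx)
Δp_min = (1.055e-34 J·s) / (2 × 2.600e-09 m)
Δp_min = 2.028e-26 kg·m/s

A wave packet cannot have both a well-defined position and well-defined momentum.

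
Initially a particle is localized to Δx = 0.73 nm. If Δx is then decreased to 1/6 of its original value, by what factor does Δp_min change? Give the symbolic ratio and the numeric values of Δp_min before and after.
Original Δp_min = 7.223 × 10^-26 kg·m/s; new Δp'_min = 4.334 × 10^-25 kg·m/s; ratio Δp'_min/Δp_min = 6.

From the uncertainty principle ΔxΔp ≥ ℏ/2, the minimum momentum uncertainty is Δp_min = ℏ/(2Δx).

Original (Δx = 0.73 nm = 7.300e-10 m):
Δp_min = (1.055e-34 J·s)/(2 × 7.300e-10 m) = 7.223e-26 kg·m/s

When Δx → (1/6)Δx:
Δp'_min = ℏ/(2 × (1/6)Δx) = 6 × ℏ/(2Δx) = 6 × Δp_min
Δp'_min = 6 × 7.223e-26 kg·m/s = 4.334e-25 kg·m/s

Since Δp_min ∝ 1/Δx, when Δx is decreased to 1/6 of its original value, Δp_min increases to 6 times its original value.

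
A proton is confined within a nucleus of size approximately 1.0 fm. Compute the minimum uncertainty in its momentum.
5.273 × 10^-20 kg·m/s

Using the Heisenberg uncertainty principle:
ΔxΔp ≥ ℏ/2

With Δx ≈ L = 1.000e-15 m (the confinement size):
Δp_min = ℏ/(2Δx)
Δp_min = (1.055e-34 J·s) / (2 × 1.000e-15 m)
Δp_min = 5.273e-20 kg·m/s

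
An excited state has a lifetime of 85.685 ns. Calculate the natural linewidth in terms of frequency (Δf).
928.721 kHz

Using the energy-time uncertainty principle and E = hf:
ΔEΔt ≥ ℏ/2
hΔf·Δt ≥ ℏ/2

The minimum frequency uncertainty is:
Δf = ℏ/(2hτ) = 1/(4πτ)
Δf = 1/(4π × 8.569e-08 s)
Δf = 9.287e+05 Hz = 928.721 kHz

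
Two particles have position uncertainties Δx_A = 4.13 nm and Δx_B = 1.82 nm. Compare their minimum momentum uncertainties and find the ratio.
Particle B has the larger minimum momentum uncertainty, by a factor of 2.27.

For each particle, the minimum momentum uncertainty is Δp_min = ℏ/(2Δx):

Particle A: Δp_A = ℏ/(2×4.130e-09 m) = 1.277e-26 kg·m/s
Particle B: Δp_B = ℏ/(2×1.820e-09 m) = 2.897e-26 kg·m/s

Ratio: Δp_B/Δp_A = 2.27

Since Δp_min ∝ 1/Δx, the particle with smaller position uncertainty (B) has larger momentum uncertainty.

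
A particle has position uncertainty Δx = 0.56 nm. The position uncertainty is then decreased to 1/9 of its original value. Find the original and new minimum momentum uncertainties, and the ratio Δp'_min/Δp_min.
Original Δp_min = 9.416 × 10^-26 kg·m/s; new Δp'_min = 8.474 × 10^-25 kg·m/s; ratio Δp'_min/Δp_min = 9.

From the uncertainty principle ΔxΔp ≥ ℏ/2, the minimum momentum uncertainty is Δp_min = ℏ/(2Δx).

Original (Δx = 0.56 nm = 5.600e-10 m):
Δp_min = (1.055e-34 J·s)/(2 × 5.600e-10 m) = 9.416e-26 kg·m/s

When Δx → (1/9)Δx:
Δp'_min = ℏ/(2 × (1/9)Δx) = 9 × ℏ/(2Δx) = 9 × Δp_min
Δp'_min = 9 × 9.416e-26 kg·m/s = 8.474e-25 kg·m/s

Since Δp_min ∝ 1/Δx, when Δx is decreased to 1/9 of its original value, Δp_min increases to 9 times its original value.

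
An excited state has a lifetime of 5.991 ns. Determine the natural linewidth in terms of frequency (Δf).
13.283 MHz

Using the energy-time uncertainty principle and E = hf:
ΔEΔt ≥ ℏ/2
hΔf·Δt ≥ ℏ/2

The minimum frequency uncertainty is:
Δf = ℏ/(2hτ) = 1/(4πτ)
Δf = 1/(4π × 5.991e-09 s)
Δf = 1.328e+07 Hz = 13.283 MHz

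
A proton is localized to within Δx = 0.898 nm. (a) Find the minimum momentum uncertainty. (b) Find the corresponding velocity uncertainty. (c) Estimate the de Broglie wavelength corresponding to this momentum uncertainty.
(a) Δp_min = 5.872 × 10^-26 kg·m/s
(b) Δv_min = 35.105 m/s
(c) λ_dB = 11.285 nm

Step-by-step:

(a) From the uncertainty principle:
Δp_min = ℏ/(2Δx) = (1.055e-34 J·s)/(2 × 8.980e-10 m) = 5.872e-26 kg·m/s

(b) The velocity uncertainty:
Δv = Δp/m = (5.872e-26 kg·m/s)/(1.673e-27 kg) = 3.511e+01 m/s = 35.105 m/s

(c) The de Broglie wavelength for this momentum:
λ = h/p = (6.626e-34 J·s)/(5.872e-26 kg·m/s) = 1.128e-08 m = 11.285 nm

Note: The de Broglie wavelength is comparable to the localization size, as expected from wave-particle duality.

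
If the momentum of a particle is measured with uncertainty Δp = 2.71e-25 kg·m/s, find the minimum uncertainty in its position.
194.570 pm

Using the Heisenberg uncertainty principle:
ΔxΔp ≥ ℏ/2

The minimum uncertainty in position is:
Δx_min = ℏ/(2Δp)
Δx_min = (1.055e-34 J·s) / (2 × 2.710e-25 kg·m/s)
Δx_min = 1.946e-10 m = 194.570 pm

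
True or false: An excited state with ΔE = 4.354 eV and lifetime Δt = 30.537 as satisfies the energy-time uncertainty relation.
No, it violates the uncertainty relation.

Calculate the product ΔEΔt:
ΔE = 4.354 eV = 6.976e-19 J
ΔEΔt = (6.976e-19 J) × (3.054e-17 s)
ΔEΔt = 2.130e-35 J·s

Compare to the minimum allowed value ℏ/2:
ℏ/2 = 5.273e-35 J·s

Since ΔEΔt = 2.130e-35 J·s < 5.273e-35 J·s = ℏ/2,
this violates the uncertainty relation.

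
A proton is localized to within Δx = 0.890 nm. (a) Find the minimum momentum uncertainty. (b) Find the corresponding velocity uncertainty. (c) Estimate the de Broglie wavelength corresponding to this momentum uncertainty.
(a) Δp_min = 5.925 × 10^-26 kg·m/s
(b) Δv_min = 35.421 m/s
(c) λ_dB = 11.184 nm

Step-by-step:

(a) From the uncertainty principle:
Δp_min = ℏ/(2Δx) = (1.055e-34 J·s)/(2 × 8.900e-10 m) = 5.925e-26 kg·m/s

(b) The velocity uncertainty:
Δv = Δp/m = (5.925e-26 kg·m/s)/(1.673e-27 kg) = 3.542e+01 m/s = 35.421 m/s

(c) The de Broglie wavelength for this momentum:
λ = h/p = (6.626e-34 J·s)/(5.925e-26 kg·m/s) = 1.118e-08 m = 11.184 nm

Note: The de Broglie wavelength is comparable to the localization size, as expected from wave-particle duality.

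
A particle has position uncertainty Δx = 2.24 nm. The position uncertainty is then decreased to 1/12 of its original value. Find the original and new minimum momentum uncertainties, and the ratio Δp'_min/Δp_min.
Original Δp_min = 2.354 × 10^-26 kg·m/s; new Δp'_min = 2.825 × 10^-25 kg·m/s; ratio Δp'_min/Δp_min = 12.

From the uncertainty principle ΔxΔp ≥ ℏ/2, the minimum momentum uncertainty is Δp_min = ℏ/(2Δx).

Original (Δx = 2.24 nm = 2.240e-09 m):
Δp_min = (1.055e-34 J·s)/(2 × 2.240e-09 m) = 2.354e-26 kg·m/s

When Δx → (1/12)Δx:
Δp'_min = ℏ/(2 × (1/12)Δx) = 12 × ℏ/(2Δx) = 12 × Δp_min
Δp'_min = 12 × 2.354e-26 kg·m/s = 2.825e-25 kg·m/s

Since Δp_min ∝ 1/Δx, when Δx is decreased to 1/12 of its original value, Δp_min increases to 12 times its original value.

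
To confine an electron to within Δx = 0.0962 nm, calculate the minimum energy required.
1.029 eV

Localizing a particle requires giving it sufficient momentum uncertainty:

1. From uncertainty principle: Δp ≥ ℏ/(2Δx)
   Δp_min = (1.055e-34 J·s) / (2 × 9.620e-11 m)
   Δp_min = 5.481e-25 kg·m/s

2. This momentum uncertainty corresponds to kinetic energy:
   KE ≈ (Δp)²/(2m) = (5.481e-25)²/(2 × 9.109e-31 kg)
   KE = 1.649e-19 J = 1.029 eV

Tighter localization requires more energy.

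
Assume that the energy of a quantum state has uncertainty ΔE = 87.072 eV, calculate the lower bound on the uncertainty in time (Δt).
3.780 as

Using the energy-time uncertainty principle:
ΔEΔt ≥ ℏ/2

The minimum uncertainty in time is:
Δt_min = ℏ/(2ΔE)
Δt_min = (1.055e-34 J·s) / (2 × 1.395e-17 J)
Δt_min = 3.780e-18 s = 3.780 as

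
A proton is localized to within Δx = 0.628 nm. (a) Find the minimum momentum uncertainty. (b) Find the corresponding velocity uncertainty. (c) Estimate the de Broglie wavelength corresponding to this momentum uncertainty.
(a) Δp_min = 8.396 × 10^-26 kg·m/s
(b) Δv_min = 50.198 m/s
(c) λ_dB = 7.892 nm

Step-by-step:

(a) From the uncertainty principle:
Δp_min = ℏ/(2Δx) = (1.055e-34 J·s)/(2 × 6.280e-10 m) = 8.396e-26 kg·m/s

(b) The velocity uncertainty:
Δv = Δp/m = (8.396e-26 kg·m/s)/(1.673e-27 kg) = 5.020e+01 m/s = 50.198 m/s

(c) The de Broglie wavelength for this momentum:
λ = h/p = (6.626e-34 J·s)/(8.396e-26 kg·m/s) = 7.892e-09 m = 7.892 nm

Note: The de Broglie wavelength is comparable to the localization size, as expected from wave-particle duality.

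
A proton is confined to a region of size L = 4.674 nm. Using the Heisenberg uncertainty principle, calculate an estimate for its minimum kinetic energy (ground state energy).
237.452 neV

Using the uncertainty principle to estimate ground state energy:

1. The position uncertainty is approximately the confinement size:
   Δx ≈ L = 4.674e-09 m

2. From ΔxΔp ≥ ℏ/2, the minimum momentum uncertainty is:
   Δp ≈ ℏ/(2L) = 1.128e-26 kg·m/s

3. The kinetic energy is approximately:
   KE ≈ (Δp)²/(2m) = (1.128e-26)²/(2 × 1.673e-27 kg)
   KE ≈ 3.804e-26 J = 237.452 neV

This is an order-of-magnitude estimate of the ground state energy.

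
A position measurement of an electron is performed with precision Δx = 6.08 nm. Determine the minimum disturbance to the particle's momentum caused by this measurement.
8.672 × 10^-27 kg·m/s

The uncertainty principle implies that measuring position disturbs momentum:
ΔxΔp ≥ ℏ/2

When we measure position with precision Δx, we necessarily introduce a momentum uncertainty:
Δp ≥ ℏ/(2Δx)
Δp_min = (1.055e-34 J·s) / (2 × 6.080e-09 m)
Δp_min = 8.672e-27 kg·m/s

The more precisely we measure position, the greater the momentum disturbance.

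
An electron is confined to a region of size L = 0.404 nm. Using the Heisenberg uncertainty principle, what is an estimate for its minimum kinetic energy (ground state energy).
58.358 meV

Using the uncertainty principle to estimate ground state energy:

1. The position uncertainty is approximately the confinement size:
   Δx ≈ L = 4.040e-10 m

2. From ΔxΔp ≥ ℏ/2, the minimum momentum uncertainty is:
   Δp ≈ ℏ/(2L) = 1.305e-25 kg·m/s

3. The kinetic energy is approximately:
   KE ≈ (Δp)²/(2m) = (1.305e-25)²/(2 × 9.109e-31 kg)
   KE ≈ 9.350e-21 J = 58.358 meV

This is an order-of-magnitude estimate of the ground state energy.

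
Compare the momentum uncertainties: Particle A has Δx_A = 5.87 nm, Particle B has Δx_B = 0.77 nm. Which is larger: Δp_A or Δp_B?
Particle B has the larger minimum momentum uncertainty, by a factor of 7.62.

For each particle, the minimum momentum uncertainty is Δp_min = ℏ/(2Δx):

Particle A: Δp_A = ℏ/(2×5.870e-09 m) = 8.983e-27 kg·m/s
Particle B: Δp_B = ℏ/(2×7.700e-10 m) = 6.848e-26 kg·m/s

Ratio: Δp_B/Δp_A = 7.62

Since Δp_min ∝ 1/Δx, the particle with smaller position uncertainty (B) has larger momentum uncertainty.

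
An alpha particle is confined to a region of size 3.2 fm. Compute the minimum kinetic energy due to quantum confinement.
127.520 keV

Using the uncertainty principle:

1. Position uncertainty: Δx ≈ 3.200e-15 m
2. Minimum momentum uncertainty: Δp = ℏ/(2Δx) = 1.648e-20 kg·m/s
3. Minimum kinetic energy:
   KE = (Δp)²/(2m) = (1.648e-20)²/(2 × 6.645e-27 kg)
   KE = 2.043e-14 J = 127.520 keV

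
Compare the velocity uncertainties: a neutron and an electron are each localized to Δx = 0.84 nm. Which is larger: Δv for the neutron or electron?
The electron has the larger minimum velocity uncertainty, by a ratio of 1838.7.

For both particles, Δp_min = ℏ/(2Δx) = 6.277e-26 kg·m/s (same for both).

The velocity uncertainty is Δv = Δp/m:
- neutron: Δv = 6.277e-26 / 1.675e-27 = 3.748e+01 m/s = 37.478 m/s
- electron: Δv = 6.277e-26 / 9.109e-31 = 6.891e+04 m/s = 68.909 km/s

Ratio: 6.891e+04 / 3.748e+01 = 1838.7

The lighter particle has larger velocity uncertainty because Δv ∝ 1/m.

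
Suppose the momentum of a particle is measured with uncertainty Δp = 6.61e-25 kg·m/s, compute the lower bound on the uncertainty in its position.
79.771 pm

Using the Heisenberg uncertainty principle:
ΔxΔp ≥ ℏ/2

The minimum uncertainty in position is:
Δx_min = ℏ/(2Δp)
Δx_min = (1.055e-34 J·s) / (2 × 6.610e-25 kg·m/s)
Δx_min = 7.977e-11 m = 79.771 pm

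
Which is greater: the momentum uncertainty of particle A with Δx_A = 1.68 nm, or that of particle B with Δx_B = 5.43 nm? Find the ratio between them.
Particle A has the larger minimum momentum uncertainty, by a factor of 3.23.

For each particle, the minimum momentum uncertainty is Δp_min = ℏ/(2Δx):

Particle A: Δp_A = ℏ/(2×1.680e-09 m) = 3.139e-26 kg·m/s
Particle B: Δp_B = ℏ/(2×5.430e-09 m) = 9.711e-27 kg·m/s

Ratio: Δp_A/Δp_B = 3.23

Since Δp_min ∝ 1/Δx, the particle with smaller position uncertainty (A) has larger momentum uncertainty.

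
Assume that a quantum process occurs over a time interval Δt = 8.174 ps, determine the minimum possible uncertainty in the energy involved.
40.263 μeV

Using the energy-time uncertainty principle:
ΔEΔt ≥ ℏ/2

The minimum uncertainty in energy is:
ΔE_min = ℏ/(2Δt)
ΔE_min = (1.055e-34 J·s) / (2 × 8.174e-12 s)
ΔE_min = 6.451e-24 J = 40.263 μeV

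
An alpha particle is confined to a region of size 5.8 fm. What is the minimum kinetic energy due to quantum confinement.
38.817 keV

Using the uncertainty principle:

1. Position uncertainty: Δx ≈ 5.800e-15 m
2. Minimum momentum uncertainty: Δp = ℏ/(2Δx) = 9.091e-21 kg·m/s
3. Minimum kinetic energy:
   KE = (Δp)²/(2m) = (9.091e-21)²/(2 × 6.645e-27 kg)
   KE = 6.219e-15 J = 38.817 keV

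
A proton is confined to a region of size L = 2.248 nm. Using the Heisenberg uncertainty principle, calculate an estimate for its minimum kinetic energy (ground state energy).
1.027 μeV

Using the uncertainty principle to estimate ground state energy:

1. The position uncertainty is approximately the confinement size:
   Δx ≈ L = 2.248e-09 m

2. From ΔxΔp ≥ ℏ/2, the minimum momentum uncertainty is:
   Δp ≈ ℏ/(2L) = 2.346e-26 kg·m/s

3. The kinetic energy is approximately:
   KE ≈ (Δp)²/(2m) = (2.346e-26)²/(2 × 1.673e-27 kg)
   KE ≈ 1.645e-25 J = 1.027 μeV

This is an order-of-magnitude estimate of the ground state energy.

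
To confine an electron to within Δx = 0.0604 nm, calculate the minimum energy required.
2.611 eV

Localizing a particle requires giving it sufficient momentum uncertainty:

1. From uncertainty principle: Δp ≥ ℏ/(2Δx)
   Δp_min = (1.055e-34 J·s) / (2 × 6.040e-11 m)
   Δp_min = 8.730e-25 kg·m/s

2. This momentum uncertainty corresponds to kinetic energy:
   KE ≈ (Δp)²/(2m) = (8.730e-25)²/(2 × 9.109e-31 kg)
   KE = 4.183e-19 J = 2.611 eV

Tighter localization requires more energy.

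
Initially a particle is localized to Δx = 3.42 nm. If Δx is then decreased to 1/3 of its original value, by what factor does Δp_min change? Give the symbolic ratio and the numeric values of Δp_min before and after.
Original Δp_min = 1.542 × 10^-26 kg·m/s; new Δp'_min = 4.625 × 10^-26 kg·m/s; ratio Δp'_min/Δp_min = 3.

From the uncertainty principle ΔxΔp ≥ ℏ/2, the minimum momentum uncertainty is Δp_min = ℏ/(2Δx).

Original (Δx = 3.42 nm = 3.420e-09 m):
Δp_min = (1.055e-34 J·s)/(2 × 3.420e-09 m) = 1.542e-26 kg·m/s

When Δx → (1/3)Δx:
Δp'_min = ℏ/(2 × (1/3)Δx) = 3 × ℏ/(2Δx) = 3 × Δp_min
Δp'_min = 3 × 1.542e-26 kg·m/s = 4.625e-26 kg·m/s

Since Δp_min ∝ 1/Δx, when Δx is decreased to 1/3 of its original value, Δp_min increases to 3 times its original value.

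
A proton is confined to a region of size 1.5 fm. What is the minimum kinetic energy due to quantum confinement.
2.306 MeV

Using the uncertainty principle:

1. Position uncertainty: Δx ≈ 1.500e-15 m
2. Minimum momentum uncertainty: Δp = ℏ/(2Δx) = 3.515e-20 kg·m/s
3. Minimum kinetic energy:
   KE = (Δp)²/(2m) = (3.515e-20)²/(2 × 1.673e-27 kg)
   KE = 3.694e-13 J = 2.306 MeV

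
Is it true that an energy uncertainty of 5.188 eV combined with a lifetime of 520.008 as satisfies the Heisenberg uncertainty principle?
Yes, it satisfies the uncertainty relation.

Calculate the product ΔEΔt:
ΔE = 5.188 eV = 8.312e-19 J
ΔEΔt = (8.312e-19 J) × (5.200e-16 s)
ΔEΔt = 4.322e-34 J·s

Compare to the minimum allowed value ℏ/2:
ℏ/2 = 5.273e-35 J·s

Since ΔEΔt = 4.322e-34 J·s ≥ 5.273e-35 J·s = ℏ/2,
this satisfies the uncertainty relation.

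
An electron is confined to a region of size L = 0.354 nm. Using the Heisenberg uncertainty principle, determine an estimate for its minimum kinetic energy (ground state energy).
76.007 meV

Using the uncertainty principle to estimate ground state energy:

1. The position uncertainty is approximately the confinement size:
   Δx ≈ L = 3.540e-10 m

2. From ΔxΔp ≥ ℏ/2, the minimum momentum uncertainty is:
   Δp ≈ ℏ/(2L) = 1.490e-25 kg·m/s

3. The kinetic energy is approximately:
   KE ≈ (Δp)²/(2m) = (1.490e-25)²/(2 × 9.109e-31 kg)
   KE ≈ 1.218e-20 J = 76.007 meV

This is an order-of-magnitude estimate of the ground state energy.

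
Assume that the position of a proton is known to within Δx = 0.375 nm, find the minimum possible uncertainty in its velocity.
84.065 m/s

Using the Heisenberg uncertainty principle and Δp = mΔv:
ΔxΔp ≥ ℏ/2
Δx(mΔv) ≥ ℏ/2

The minimum uncertainty in velocity is:
Δv_min = ℏ/(2mΔx)
Δv_min = (1.055e-34 J·s) / (2 × 1.673e-27 kg × 3.750e-10 m)
Δv_min = 8.407e+01 m/s = 84.065 m/s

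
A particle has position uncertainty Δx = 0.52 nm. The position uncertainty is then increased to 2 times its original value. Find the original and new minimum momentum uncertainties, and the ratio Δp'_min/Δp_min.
Original Δp_min = 1.014 × 10^-25 kg·m/s; new Δp'_min = 5.070 × 10^-26 kg·m/s; ratio Δp'_min/Δp_min = 1/2.

From the uncertainty principle ΔxΔp ≥ ℏ/2, the minimum momentum uncertainty is Δp_min = ℏ/(2Δx).

Original (Δx = 0.52 nm = 5.200e-10 m):
Δp_min = (1.055e-34 J·s)/(2 × 5.200e-10 m) = 1.014e-25 kg·m/s

When Δx → 2Δx:
Δp'_min = ℏ/(2 × 2Δx) = (1/2) × ℏ/(2Δx) = (1/2) × Δp_min
Δp'_min = 1/2 × 1.014e-25 kg·m/s = 5.070e-26 kg·m/s

Since Δp_min ∝ 1/Δx, when Δx is increased to 2 times its original value, Δp_min decreases to 1/2 of its original value.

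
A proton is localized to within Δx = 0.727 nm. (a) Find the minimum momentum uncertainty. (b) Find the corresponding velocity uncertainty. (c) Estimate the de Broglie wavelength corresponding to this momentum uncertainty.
(a) Δp_min = 7.253 × 10^-26 kg·m/s
(b) Δv_min = 43.362 m/s
(c) λ_dB = 9.136 nm

Step-by-step:

(a) From the uncertainty principle:
Δp_min = ℏ/(2Δx) = (1.055e-34 J·s)/(2 × 7.270e-10 m) = 7.253e-26 kg·m/s

(b) The velocity uncertainty:
Δv = Δp/m = (7.253e-26 kg·m/s)/(1.673e-27 kg) = 4.336e+01 m/s = 43.362 m/s

(c) The de Broglie wavelength for this momentum:
λ = h/p = (6.626e-34 J·s)/(7.253e-26 kg·m/s) = 9.136e-09 m = 9.136 nm

Note: The de Broglie wavelength is comparable to the localization size, as expected from wave-particle duality.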